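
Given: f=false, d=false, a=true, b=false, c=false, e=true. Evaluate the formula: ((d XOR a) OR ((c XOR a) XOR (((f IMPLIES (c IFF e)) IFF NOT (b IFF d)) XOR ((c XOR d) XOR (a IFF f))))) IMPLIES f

d XOR a = false XOR true = true
c XOR a = false XOR true = true
c IFF e = false IFF true = false
f IMPLIES (c IFF e) = false IMPLIES false = true
b IFF d = false IFF false = true
NOT (b IFF d) = NOT true = false
(f IMPLIES (c IFF e)) IFF NOT (b IFF d) = true IFF false = false
c XOR d = false XOR false = false
a IFF f = true IFF false = false
(c XOR d) XOR (a IFF f) = false XOR false = false
((f IMPLIES (c IFF e)) IFF NOT (b IFF d)) XOR ((c XOR d) XOR (a IFF f)) = false XOR false = false
(c XOR a) XOR (((f IMPLIES (c IFF e)) IFF NOT (b IFF d)) XOR ((c XOR d) XOR (a IFF f))) = true XOR false = true
(d XOR a) OR ((c XOR a) XOR (((f IMPLIES (c IFF e)) IFF NOT (b IFF d)) XOR ((c XOR d) XOR (a IFF f)))) = true OR true = true
((d XOR a) OR ((c XOR a) XOR (((f IMPLIES (c IFF e)) IFF NOT (b IFF d)) XOR ((c XOR d) XOR (a IFF f))))) IMPLIES f = true IMPLIES false = false

false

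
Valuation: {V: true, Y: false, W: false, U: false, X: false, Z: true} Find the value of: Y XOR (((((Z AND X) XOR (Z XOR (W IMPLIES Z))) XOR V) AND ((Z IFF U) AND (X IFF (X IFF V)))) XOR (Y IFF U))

true

Z AND X = true AND false = false
W IMPLIES Z = false IMPLIES true = true
Z XOR (W IMPLIES Z) = true XOR true = false
(Z AND X) XOR (Z XOR (W IMPLIES Z)) = false XOR false = false
((Z AND X) XOR (Z XOR (W IMPLIES Z))) XOR V = false XOR true = true
Z IFF U = true IFF false = false
X IFF V = false IFF true = false
X IFF (X IFF V) = false IFF false = true
(Z IFF U) AND (X IFF (X IFF V)) = false AND true = false
(((Z AND X) XOR (Z XOR (W IMPLIES Z))) XOR V) AND ((Z IFF U) AND (X IFF (X IFF V))) = true AND false = false
Y IFF U = false IFF false = true
((((Z AND X) XOR (Z XOR (W IMPLIES Z))) XOR V) AND ((Z IFF U) AND (X IFF (X IFF V)))) XOR (Y IFF U) = false XOR true = true
Y XOR (((((Z AND X) XOR (Z XOR (W IMPLIES Z))) XOR V) AND ((Z IFF U) AND (X IFF (X IFF V)))) XOR (Y IFF U)) = false XOR true = true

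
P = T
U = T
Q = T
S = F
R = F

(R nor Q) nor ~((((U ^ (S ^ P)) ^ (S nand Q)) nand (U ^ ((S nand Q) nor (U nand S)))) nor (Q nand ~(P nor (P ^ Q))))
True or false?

R nor Q = F nor T = F
S ^ P = F ^ T = T
U ^ (S ^ P) = T ^ T = F
S nand Q = F nand T = T
(U ^ (S ^ P)) ^ (S nand Q) = F ^ T = T
S nand Q = F nand T = T
U nand S = T nand F = T
(S nand Q) nor (U nand S) = T nor T = F
U ^ ((S nand Q) nor (U nand S)) = T ^ F = T
((U ^ (S ^ P)) ^ (S nand Q)) nand (U ^ ((S nand Q) nor (U nand S))) = T nand T = F
P ^ Q = T ^ T = F
P nor (P ^ Q) = T nor F = F
~(P nor (P ^ Q)) = ~F = T
Q nand ~(P nor (P ^ Q)) = T nand T = F
(((U ^ (S ^ P)) ^ (S nand Q)) nand (U ^ ((S nand Q) nor (U nand S)))) nor (Q nand ~(P nor (P ^ Q))) = F nor F = T
~((((U ^ (S ^ P)) ^ (S nand Q)) nand (U ^ ((S nand Q) nor (U nand S)))) nor (Q nand ~(P nor (P ^ Q)))) = ~T = F
(R nor Q) nor ~((((U ^ (S ^ P)) ^ (S nand Q)) nand (U ^ ((S nand Q) nor (U nand S)))) nor (Q nand ~(P nor (P ^ Q)))) = F nor F = T

T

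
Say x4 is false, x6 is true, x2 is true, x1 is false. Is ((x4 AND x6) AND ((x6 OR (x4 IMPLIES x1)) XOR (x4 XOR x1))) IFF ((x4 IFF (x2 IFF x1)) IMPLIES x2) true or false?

x4 AND x6 = F AND T = F
x4 IMPLIES x1 = F IMPLIES F = T
x6 OR (x4 IMPLIES x1) = T OR T = T
x4 XOR x1 = F XOR F = F
(x6 OR (x4 IMPLIES x1)) XOR (x4 XOR x1) = T XOR F = T
(x4 AND x6) AND ((x6 OR (x4 IMPLIES x1)) XOR (x4 XOR x1)) = F AND T = F
x2 IFF x1 = T IFF F = F
x4 IFF (x2 IFF x1) = F IFF F = T
(x4 IFF (x2 IFF x1)) IMPLIES x2 = T IMPLIES T = T
((x4 AND x6) AND ((x6 OR (x4 IMPLIES x1)) XOR (x4 XOR x1))) IFF ((x4 IFF (x2 IFF x1)) IMPLIES x2) = F IFF T = F

F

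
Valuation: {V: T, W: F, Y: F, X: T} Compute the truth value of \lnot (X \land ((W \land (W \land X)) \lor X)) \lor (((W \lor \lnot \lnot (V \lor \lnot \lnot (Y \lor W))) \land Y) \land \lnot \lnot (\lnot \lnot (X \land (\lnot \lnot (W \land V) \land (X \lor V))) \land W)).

W \land X = F \land T = F
W \land (W \land X) = F \land F = F
(W \land (W \land X)) \lor X = F \lor T = T
X \land ((W \land (W \land X)) \lor X) = T \land T = T
\lnot (X \land ((W \land (W \land X)) \lor X)) = \lnot T = F
Y \lor W = F \lor F = F
\lnot (Y \lor W) = \lnot F = T
\lnot \lnot (Y \lor W) = \lnot T = F
V \lor \lnot \lnot (Y \lor W) = T \lor F = T
\lnot (V \lor \lnot \lnot (Y \lor W)) = \lnot T = F
\lnot \lnot (V \lor \lnot \lnot (Y \lor W)) = \lnot F = T
W \lor \lnot \lnot (V \lor \lnot \lnot (Y \lor W)) = F \lor T = T
(W \lor \lnot \lnot (V \lor \lnot \lnot (Y \lor W))) \land Y = T \land F = F
W \land V = F \land T = F
\lnot (W \land V) = \lnot F = T
\lnot \lnot (W \land V) = \lnot T = F
X \lor V = T \lor T = T
\lnot \lnot (W \land V) \land (X \lor V) = F \land T = F
X \land (\lnot \lnot (W \land V) \land (X \lor V)) = T \land F = F
\lnot (X \land (\lnot \lnot (W \land V) \land (X \lor V))) = \lnot F = T
\lnot \lnot (X \land (\lnot \lnot (W \land V) \land (X \lor V))) = \lnot T = F
\lnot \lnot (X \land (\lnot \lnot (W \land V) \land (X \lor V))) \land W = F \land F = F
\lnot (\lnot \lnot (X \land (\lnot \lnot (W \land V) \land (X \lor V))) \land W) = \lnot F = T
\lnot \lnot (\lnot \lnot (X \land (\lnot \lnot (W \land V) \land (X \lor V))) \land W) = \lnot T = F
((W \lor \lnot \lnot (V \lor \lnot \lnot (Y \lor W))) \land Y) \land \lnot \lnot (\lnot \lnot (X \land (\lnot \lnot (W \land V) \land (X \lor V))) \land W) = F \land F = F
\lnot (X \land ((W \land (W \land X)) \lor X)) \lor (((W \lor \lnot \lnot (V \lor \lnot \lnot (Y \lor W))) \land Y) \land \lnot \lnot (\lnot \lnot (X \land (\lnot \lnot (W \land V) \land (X \lor V))) \land W)) = F \lor F = F

F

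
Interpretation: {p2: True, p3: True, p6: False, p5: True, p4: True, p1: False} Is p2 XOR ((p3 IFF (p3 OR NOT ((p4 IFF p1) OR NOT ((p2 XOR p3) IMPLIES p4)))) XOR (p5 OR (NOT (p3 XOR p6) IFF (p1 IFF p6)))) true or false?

p4 IFF p1 = True IFF False = False
p2 XOR p3 = True XOR True = False
(p2 XOR p3) IMPLIES p4 = False IMPLIES True = True
NOT ((p2 XOR p3) IMPLIES p4) = NOT True = False
(p4 IFF p1) OR NOT ((p2 XOR p3) IMPLIES p4) = False OR False = False
NOT ((p4 IFF p1) OR NOT ((p2 XOR p3) IMPLIES p4)) = NOT False = True
p3 OR NOT ((p4 IFF p1) OR NOT ((p2 XOR p3) IMPLIES p4)) = True OR True = True
p3 IFF (p3 OR NOT ((p4 IFF p1) OR NOT ((p2 XOR p3) IMPLIES p4))) = True IFF True = True
p3 XOR p6 = True XOR False = True
NOT (p3 XOR p6) = NOT True = False
p1 IFF p6 = False IFF False = True
NOT (p3 XOR p6) IFF (p1 IFF p6) = False IFF True = False
p5 OR (NOT (p3 XOR p6) IFF (p1 IFF p6)) = True OR False = True
(p3 IFF (p3 OR NOT ((p4 IFF p1) OR NOT ((p2 XOR p3) IMPLIES p4)))) XOR (p5 OR (NOT (p3 XOR p6) IFF (p1 IFF p6))) = True XOR True = False
p2 XOR ((p3 IFF (p3 OR NOT ((p4 IFF p1) OR NOT ((p2 XOR p3) IMPLIES p4)))) XOR (p5 OR (NOT (p3 XOR p6) IFF (p1 IFF p6)))) = True XOR False = True

True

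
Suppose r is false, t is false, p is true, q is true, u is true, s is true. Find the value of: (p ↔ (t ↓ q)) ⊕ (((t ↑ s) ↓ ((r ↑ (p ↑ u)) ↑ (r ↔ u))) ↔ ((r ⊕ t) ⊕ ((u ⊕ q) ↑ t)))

False

t ↓ q = False ↓ True = False
p ↔ (t ↓ q) = True ↔ False = False
t ↑ s = False ↑ True = True
p ↑ u = True ↑ True = False
r ↑ (p ↑ u) = False ↑ False = True
r ↔ u = False ↔ True = False
(r ↑ (p ↑ u)) ↑ (r ↔ u) = True ↑ False = True
(t ↑ s) ↓ ((r ↑ (p ↑ u)) ↑ (r ↔ u)) = True ↓ True = False
r ⊕ t = False ⊕ False = False
u ⊕ q = True ⊕ True = False
(u ⊕ q) ↑ t = False ↑ False = True
(r ⊕ t) ⊕ ((u ⊕ q) ↑ t) = False ⊕ True = True
((t ↑ s) ↓ ((r ↑ (p ↑ u)) ↑ (r ↔ u))) ↔ ((r ⊕ t) ⊕ ((u ⊕ q) ↑ t)) = False ↔ True = False
(p ↔ (t ↓ q)) ⊕ (((t ↑ s) ↓ ((r ↑ (p ↑ u)) ↑ (r ↔ u))) ↔ ((r ⊕ t) ⊕ ((u ⊕ q) ↑ t))) = False ⊕ False = False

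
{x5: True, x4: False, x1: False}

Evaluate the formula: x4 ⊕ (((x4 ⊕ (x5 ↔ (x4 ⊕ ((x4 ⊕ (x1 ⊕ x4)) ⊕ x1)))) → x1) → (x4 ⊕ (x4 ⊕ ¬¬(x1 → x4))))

True

x1 ⊕ x4 = False ⊕ False = False
x4 ⊕ (x1 ⊕ x4) = False ⊕ False = False
(x4 ⊕ (x1 ⊕ x4)) ⊕ x1 = False ⊕ False = False
x4 ⊕ ((x4 ⊕ (x1 ⊕ x4)) ⊕ x1) = False ⊕ False = False
x5 ↔ (x4 ⊕ ((x4 ⊕ (x1 ⊕ x4)) ⊕ x1)) = True ↔ False = False
x4 ⊕ (x5 ↔ (x4 ⊕ ((x4 ⊕ (x1 ⊕ x4)) ⊕ x1))) = False ⊕ False = False
(x4 ⊕ (x5 ↔ (x4 ⊕ ((x4 ⊕ (x1 ⊕ x4)) ⊕ x1)))) → x1 = False → False = True
x1 → x4 = False → False = True
¬(x1 → x4) = ¬True = False
¬¬(x1 → x4) = ¬False = True
x4 ⊕ ¬¬(x1 → x4) = False ⊕ True = True
x4 ⊕ (x4 ⊕ ¬¬(x1 → x4)) = False ⊕ True = True
((x4 ⊕ (x5 ↔ (x4 ⊕ ((x4 ⊕ (x1 ⊕ x4)) ⊕ x1)))) → x1) → (x4 ⊕ (x4 ⊕ ¬¬(x1 → x4))) = True → True = True
x4 ⊕ (((x4 ⊕ (x5 ↔ (x4 ⊕ ((x4 ⊕ (x1 ⊕ x4)) ⊕ x1)))) → x1) → (x4 ⊕ (x4 ⊕ ¬¬(x1 → x4)))) = False ⊕ True = True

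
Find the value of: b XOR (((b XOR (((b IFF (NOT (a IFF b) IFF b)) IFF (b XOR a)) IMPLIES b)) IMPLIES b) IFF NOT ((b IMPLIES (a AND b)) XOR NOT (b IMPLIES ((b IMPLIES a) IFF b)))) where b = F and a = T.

F

a IFF b = T IFF F = F
NOT (a IFF b) = NOT F = T
NOT (a IFF b) IFF b = T IFF F = F
b IFF (NOT (a IFF b) IFF b) = F IFF F = T
b XOR a = F XOR T = T
(b IFF (NOT (a IFF b) IFF b)) IFF (b XOR a) = T IFF T = T
((b IFF (NOT (a IFF b) IFF b)) IFF (b XOR a)) IMPLIES b = T IMPLIES F = F
b XOR (((b IFF (NOT (a IFF b) IFF b)) IFF (b XOR a)) IMPLIES b) = F XOR F = F
(b XOR (((b IFF (NOT (a IFF b) IFF b)) IFF (b XOR a)) IMPLIES b)) IMPLIES b = F IMPLIES F = T
a AND b = T AND F = F
b IMPLIES (a AND b) = F IMPLIES F = T
b IMPLIES a = F IMPLIES T = T
(b IMPLIES a) IFF b = T IFF F = F
b IMPLIES ((b IMPLIES a) IFF b) = F IMPLIES F = T
NOT (b IMPLIES ((b IMPLIES a) IFF b)) = NOT T = F
(b IMPLIES (a AND b)) XOR NOT (b IMPLIES ((b IMPLIES a) IFF b)) = T XOR F = T
NOT ((b IMPLIES (a AND b)) XOR NOT (b IMPLIES ((b IMPLIES a) IFF b))) = NOT T = F
((b XOR (((b IFF (NOT (a IFF b) IFF b)) IFF (b XOR a)) IMPLIES b)) IMPLIES b) IFF NOT ((b IMPLIES (a AND b)) XOR NOT (b IMPLIES ((b IMPLIES a) IFF b))) = T IFF F = F
b XOR (((b XOR (((b IFF (NOT (a IFF b) IFF b)) IFF (b XOR a)) IMPLIES b)) IMPLIES b) IFF NOT ((b IMPLIES (a AND b)) XOR NOT (b IMPLIES ((b IMPLIES a) IFF b)))) = F XOR F = F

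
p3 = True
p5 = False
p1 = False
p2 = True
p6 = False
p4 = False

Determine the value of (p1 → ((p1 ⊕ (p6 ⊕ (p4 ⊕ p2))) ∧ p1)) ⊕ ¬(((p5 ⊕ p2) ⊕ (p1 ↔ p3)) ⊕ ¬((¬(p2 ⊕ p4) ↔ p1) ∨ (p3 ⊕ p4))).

True

p4 ⊕ p2 = False ⊕ True = True
p6 ⊕ (p4 ⊕ p2) = False ⊕ True = True
p1 ⊕ (p6 ⊕ (p4 ⊕ p2)) = False ⊕ True = True
(p1 ⊕ (p6 ⊕ (p4 ⊕ p2))) ∧ p1 = True ∧ False = False
p1 → ((p1 ⊕ (p6 ⊕ (p4 ⊕ p2))) ∧ p1) = False → False = True
p5 ⊕ p2 = False ⊕ True = True
p1 ↔ p3 = False ↔ True = False
(p5 ⊕ p2) ⊕ (p1 ↔ p3) = True ⊕ False = True
p2 ⊕ p4 = True ⊕ False = True
¬(p2 ⊕ p4) = ¬True = False
¬(p2 ⊕ p4) ↔ p1 = False ↔ False = True
p3 ⊕ p4 = True ⊕ False = True
(¬(p2 ⊕ p4) ↔ p1) ∨ (p3 ⊕ p4) = True ∨ True = True
¬((¬(p2 ⊕ p4) ↔ p1) ∨ (p3 ⊕ p4)) = ¬True = False
((p5 ⊕ p2) ⊕ (p1 ↔ p3)) ⊕ ¬((¬(p2 ⊕ p4) ↔ p1) ∨ (p3 ⊕ p4)) = True ⊕ False = True
¬(((p5 ⊕ p2) ⊕ (p1 ↔ p3)) ⊕ ¬((¬(p2 ⊕ p4) ↔ p1) ∨ (p3 ⊕ p4))) = ¬True = False
(p1 → ((p1 ⊕ (p6 ⊕ (p4 ⊕ p2))) ∧ p1)) ⊕ ¬(((p5 ⊕ p2) ⊕ (p1 ↔ p3)) ⊕ ¬((¬(p2 ⊕ p4) ↔ p1) ∨ (p3 ⊕ p4))) = True ⊕ False = True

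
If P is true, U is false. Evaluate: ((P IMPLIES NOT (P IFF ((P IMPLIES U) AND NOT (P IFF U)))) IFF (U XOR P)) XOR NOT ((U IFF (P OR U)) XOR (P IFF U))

P IMPLIES U = true IMPLIES false = false
P IFF U = true IFF false = false
NOT (P IFF U) = NOT false = true
(P IMPLIES U) AND NOT (P IFF U) = false AND true = false
P IFF ((P IMPLIES U) AND NOT (P IFF U)) = true IFF false = false
NOT (P IFF ((P IMPLIES U) AND NOT (P IFF U))) = NOT false = true
P IMPLIES NOT (P IFF ((P IMPLIES U) AND NOT (P IFF U))) = true IMPLIES true = true
U XOR P = false XOR true = true
(P IMPLIES NOT (P IFF ((P IMPLIES U) AND NOT (P IFF U)))) IFF (U XOR P) = true IFF true = true
P OR U = true OR false = true
U IFF (P OR U) = false IFF true = false
P IFF U = true IFF false = false
(U IFF (P OR U)) XOR (P IFF U) = false XOR false = false
NOT ((U IFF (P OR U)) XOR (P IFF U)) = NOT false = true
((P IMPLIES NOT (P IFF ((P IMPLIES U) AND NOT (P IFF U)))) IFF (U XOR P)) XOR NOT ((U IFF (P OR U)) XOR (P IFF U)) = true XOR true = false

false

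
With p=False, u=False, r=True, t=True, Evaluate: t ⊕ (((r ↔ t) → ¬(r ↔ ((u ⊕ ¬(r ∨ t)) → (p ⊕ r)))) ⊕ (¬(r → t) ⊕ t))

False

r ↔ t = True ↔ True = True
r ∨ t = True ∨ True = True
¬(r ∨ t) = ¬True = False
u ⊕ ¬(r ∨ t) = False ⊕ False = False
p ⊕ r = False ⊕ True = True
(u ⊕ ¬(r ∨ t)) → (p ⊕ r) = False → True = True
r ↔ ((u ⊕ ¬(r ∨ t)) → (p ⊕ r)) = True ↔ True = True
¬(r ↔ ((u ⊕ ¬(r ∨ t)) → (p ⊕ r))) = ¬True = False
(r ↔ t) → ¬(r ↔ ((u ⊕ ¬(r ∨ t)) → (p ⊕ r))) = True → False = False
r → t = True → True = True
¬(r → t) = ¬True = False
¬(r → t) ⊕ t = False ⊕ True = True
((r ↔ t) → ¬(r ↔ ((u ⊕ ¬(r ∨ t)) → (p ⊕ r)))) ⊕ (¬(r → t) ⊕ t) = False ⊕ True = True
t ⊕ (((r ↔ t) → ¬(r ↔ ((u ⊕ ¬(r ∨ t)) → (p ⊕ r)))) ⊕ (¬(r → t) ⊕ t)) = True ⊕ True = False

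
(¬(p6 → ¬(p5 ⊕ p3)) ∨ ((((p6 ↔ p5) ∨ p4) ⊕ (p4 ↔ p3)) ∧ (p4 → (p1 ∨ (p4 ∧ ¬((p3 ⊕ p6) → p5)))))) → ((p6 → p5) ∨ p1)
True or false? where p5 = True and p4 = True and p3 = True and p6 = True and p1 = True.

Substituting p5=True, p4=True, p3=True, p6=True, p1=True:
p5 ⊕ p3 = True ⊕ True = False
¬(p5 ⊕ p3) = ¬False = True
p6 → ¬(p5 ⊕ p3) = True → True = True
¬(p6 → ¬(p5 ⊕ p3)) = ¬True = False
p6 ↔ p5 = True ↔ True = True
(p6 ↔ p5) ∨ p4 = True ∨ True = True
p4 ↔ p3 = True ↔ True = True
((p6 ↔ p5) ∨ p4) ⊕ (p4 ↔ p3) = True ⊕ True = False
p3 ⊕ p6 = True ⊕ True = False
(p3 ⊕ p6) → p5 = False → True = True
¬((p3 ⊕ p6) → p5) = ¬True = False
p4 ∧ ¬((p3 ⊕ p6) → p5) = True ∧ False = False
p1 ∨ (p4 ∧ ¬((p3 ⊕ p6) → p5)) = True ∨ False = True
p4 → (p1 ∨ (p4 ∧ ¬((p3 ⊕ p6) → p5))) = True → True = True
(((p6 ↔ p5) ∨ p4) ⊕ (p4 ↔ p3)) ∧ (p4 → (p1 ∨ (p4 ∧ ¬((p3 ⊕ p6) → p5)))) = False ∧ True = False
¬(p6 → ¬(p5 ⊕ p3)) ∨ ((((p6 ↔ p5) ∨ p4) ⊕ (p4 ↔ p3)) ∧ (p4 → (p1 ∨ (p4 ∧ ¬((p3 ⊕ p6) → p5))))) = False ∨ False = False
p6 → p5 = True → True = True
(p6 → p5) ∨ p1 = True ∨ True = True
(¬(p6 → ¬(p5 ⊕ p3)) ∨ ((((p6 ↔ p5) ∨ p4) ⊕ (p4 ↔ p3)) ∧ (p4 → (p1 ∨ (p4 ∧ ¬((p3 ⊕ p6) → p5)))))) → ((p6 → p5) ∨ p1) = False → True = True

True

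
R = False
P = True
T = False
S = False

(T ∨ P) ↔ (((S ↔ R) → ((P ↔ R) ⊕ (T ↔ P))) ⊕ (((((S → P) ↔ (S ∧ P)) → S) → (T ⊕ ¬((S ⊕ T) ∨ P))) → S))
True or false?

T ∨ P = False ∨ True = True
S ↔ R = False ↔ False = True
P ↔ R = True ↔ False = False
T ↔ P = False ↔ True = False
(P ↔ R) ⊕ (T ↔ P) = False ⊕ False = False
(S ↔ R) → ((P ↔ R) ⊕ (T ↔ P)) = True → False = False
S → P = False → True = True
S ∧ P = False ∧ True = False
(S → P) ↔ (S ∧ P) = True ↔ False = False
((S → P) ↔ (S ∧ P)) → S = False → False = True
S ⊕ T = False ⊕ False = False
(S ⊕ T) ∨ P = False ∨ True = True
¬((S ⊕ T) ∨ P) = ¬True = False
T ⊕ ¬((S ⊕ T) ∨ P) = False ⊕ False = False
(((S → P) ↔ (S ∧ P)) → S) → (T ⊕ ¬((S ⊕ T) ∨ P)) = True → False = False
((((S → P) ↔ (S ∧ P)) → S) → (T ⊕ ¬((S ⊕ T) ∨ P))) → S = False → False = True
((S ↔ R) → ((P ↔ R) ⊕ (T ↔ P))) ⊕ (((((S → P) ↔ (S ∧ P)) → S) → (T ⊕ ¬((S ⊕ T) ∨ P))) → S) = False ⊕ True = True
(T ∨ P) ↔ (((S ↔ R) → ((P ↔ R) ⊕ (T ↔ P))) ⊕ (((((S → P) ↔ (S ∧ P)) → S) → (T ⊕ ¬((S ⊕ T) ∨ P))) → S)) = True ↔ True = True

True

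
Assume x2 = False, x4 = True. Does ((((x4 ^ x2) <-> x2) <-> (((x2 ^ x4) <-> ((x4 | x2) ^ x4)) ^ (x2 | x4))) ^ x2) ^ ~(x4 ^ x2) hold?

x4 ^ x2 = True ^ False = True
(x4 ^ x2) <-> x2 = True <-> False = False
x2 ^ x4 = False ^ True = True
x4 | x2 = True | False = True
(x4 | x2) ^ x4 = True ^ True = False
(x2 ^ x4) <-> ((x4 | x2) ^ x4) = True <-> False = False
x2 | x4 = False | True = True
((x2 ^ x4) <-> ((x4 | x2) ^ x4)) ^ (x2 | x4) = False ^ True = True
((x4 ^ x2) <-> x2) <-> (((x2 ^ x4) <-> ((x4 | x2) ^ x4)) ^ (x2 | x4)) = False <-> True = False
(((x4 ^ x2) <-> x2) <-> (((x2 ^ x4) <-> ((x4 | x2) ^ x4)) ^ (x2 | x4))) ^ x2 = False ^ False = False
x4 ^ x2 = True ^ False = True
~(x4 ^ x2) = ~True = False
((((x4 ^ x2) <-> x2) <-> (((x2 ^ x4) <-> ((x4 | x2) ^ x4)) ^ (x2 | x4))) ^ x2) ^ ~(x4 ^ x2) = False ^ False = False

False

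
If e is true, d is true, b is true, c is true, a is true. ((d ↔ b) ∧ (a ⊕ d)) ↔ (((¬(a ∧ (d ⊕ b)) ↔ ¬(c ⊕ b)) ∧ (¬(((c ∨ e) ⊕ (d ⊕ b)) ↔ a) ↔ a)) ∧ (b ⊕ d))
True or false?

T

Substituting e=T, d=T, b=T, c=T, a=T:
d ↔ b = T ↔ T = T
a ⊕ d = T ⊕ T = F
(d ↔ b) ∧ (a ⊕ d) = T ∧ F = F
d ⊕ b = T ⊕ T = F
a ∧ (d ⊕ b) = T ∧ F = F
¬(a ∧ (d ⊕ b)) = ¬F = T
c ⊕ b = T ⊕ T = F
¬(c ⊕ b) = ¬F = T
¬(a ∧ (d ⊕ b)) ↔ ¬(c ⊕ b) = T ↔ T = T
c ∨ e = T ∨ T = T
d ⊕ b = T ⊕ T = F
(c ∨ e) ⊕ (d ⊕ b) = T ⊕ F = T
((c ∨ e) ⊕ (d ⊕ b)) ↔ a = T ↔ T = T
¬(((c ∨ e) ⊕ (d ⊕ b)) ↔ a) = ¬T = F
¬(((c ∨ e) ⊕ (d ⊕ b)) ↔ a) ↔ a = F ↔ T = F
(¬(a ∧ (d ⊕ b)) ↔ ¬(c ⊕ b)) ∧ (¬(((c ∨ e) ⊕ (d ⊕ b)) ↔ a) ↔ a) = T ∧ F = F
b ⊕ d = T ⊕ T = F
((¬(a ∧ (d ⊕ b)) ↔ ¬(c ⊕ b)) ∧ (¬(((c ∨ e) ⊕ (d ⊕ b)) ↔ a) ↔ a)) ∧ (b ⊕ d) = F ∧ F = F
((d ↔ b) ∧ (a ⊕ d)) ↔ (((¬(a ∧ (d ⊕ b)) ↔ ¬(c ⊕ b)) ∧ (¬(((c ∨ e) ⊕ (d ⊕ b)) ↔ a) ↔ a)) ∧ (b ⊕ d)) = F ↔ F = T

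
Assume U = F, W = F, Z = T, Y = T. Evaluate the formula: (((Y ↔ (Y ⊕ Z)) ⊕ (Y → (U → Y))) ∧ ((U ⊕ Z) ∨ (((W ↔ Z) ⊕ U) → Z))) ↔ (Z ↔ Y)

T

Y ⊕ Z = T ⊕ T = F
Y ↔ (Y ⊕ Z) = T ↔ F = F
U → Y = F → T = T
Y → (U → Y) = T → T = T
(Y ↔ (Y ⊕ Z)) ⊕ (Y → (U → Y)) = F ⊕ T = T
U ⊕ Z = F ⊕ T = T
W ↔ Z = F ↔ T = F
(W ↔ Z) ⊕ U = F ⊕ F = F
((W ↔ Z) ⊕ U) → Z = F → T = T
(U ⊕ Z) ∨ (((W ↔ Z) ⊕ U) → Z) = T ∨ T = T
((Y ↔ (Y ⊕ Z)) ⊕ (Y → (U → Y))) ∧ ((U ⊕ Z) ∨ (((W ↔ Z) ⊕ U) → Z)) = T ∧ T = T
Z ↔ Y = T ↔ T = T
(((Y ↔ (Y ⊕ Z)) ⊕ (Y → (U → Y))) ∧ ((U ⊕ Z) ∨ (((W ↔ Z) ⊕ U) → Z))) ↔ (Z ↔ Y) = T ↔ T = T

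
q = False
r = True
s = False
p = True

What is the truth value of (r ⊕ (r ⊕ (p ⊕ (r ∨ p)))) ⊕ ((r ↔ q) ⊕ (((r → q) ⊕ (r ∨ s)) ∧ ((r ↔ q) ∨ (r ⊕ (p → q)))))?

True

Substituting q=False, r=True, s=False, p=True:
r ∨ p = True ∨ True = True
p ⊕ (r ∨ p) = True ⊕ True = False
r ⊕ (p ⊕ (r ∨ p)) = True ⊕ False = True
r ⊕ (r ⊕ (p ⊕ (r ∨ p))) = True ⊕ True = False
r ↔ q = True ↔ False = False
r → q = True → False = False
r ∨ s = True ∨ False = True
(r → q) ⊕ (r ∨ s) = False ⊕ True = True
r ↔ q = True ↔ False = False
p → q = True → False = False
r ⊕ (p → q) = True ⊕ False = True
(r ↔ q) ∨ (r ⊕ (p → q)) = False ∨ True = True
((r → q) ⊕ (r ∨ s)) ∧ ((r ↔ q) ∨ (r ⊕ (p → q))) = True ∧ True = True
(r ↔ q) ⊕ (((r → q) ⊕ (r ∨ s)) ∧ ((r ↔ q) ∨ (r ⊕ (p → q)))) = False ⊕ True = True
(r ⊕ (r ⊕ (p ⊕ (r ∨ p)))) ⊕ ((r ↔ q) ⊕ (((r → q) ⊕ (r ∨ s)) ∧ ((r ↔ q) ∨ (r ⊕ (p → q))))) = False ⊕ True = True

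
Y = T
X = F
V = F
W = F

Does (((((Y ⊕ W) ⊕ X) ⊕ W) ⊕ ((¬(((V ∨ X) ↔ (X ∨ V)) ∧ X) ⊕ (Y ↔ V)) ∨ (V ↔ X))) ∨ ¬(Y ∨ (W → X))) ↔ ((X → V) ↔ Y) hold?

Y ⊕ W = T ⊕ F = T
(Y ⊕ W) ⊕ X = T ⊕ F = T
((Y ⊕ W) ⊕ X) ⊕ W = T ⊕ F = T
V ∨ X = F ∨ F = F
X ∨ V = F ∨ F = F
(V ∨ X) ↔ (X ∨ V) = F ↔ F = T
((V ∨ X) ↔ (X ∨ V)) ∧ X = T ∧ F = F
¬(((V ∨ X) ↔ (X ∨ V)) ∧ X) = ¬F = T
Y ↔ V = T ↔ F = F
¬(((V ∨ X) ↔ (X ∨ V)) ∧ X) ⊕ (Y ↔ V) = T ⊕ F = T
V ↔ X = F ↔ F = T
(¬(((V ∨ X) ↔ (X ∨ V)) ∧ X) ⊕ (Y ↔ V)) ∨ (V ↔ X) = T ∨ T = T
(((Y ⊕ W) ⊕ X) ⊕ W) ⊕ ((¬(((V ∨ X) ↔ (X ∨ V)) ∧ X) ⊕ (Y ↔ V)) ∨ (V ↔ X)) = T ⊕ T = F
W → X = F → F = T
Y ∨ (W → X) = T ∨ T = T
¬(Y ∨ (W → X)) = ¬T = F
((((Y ⊕ W) ⊕ X) ⊕ W) ⊕ ((¬(((V ∨ X) ↔ (X ∨ V)) ∧ X) ⊕ (Y ↔ V)) ∨ (V ↔ X))) ∨ ¬(Y ∨ (W → X)) = F ∨ F = F
X → V = F → F = T
(X → V) ↔ Y = T ↔ T = T
(((((Y ⊕ W) ⊕ X) ⊕ W) ⊕ ((¬(((V ∨ X) ↔ (X ∨ V)) ∧ X) ⊕ (Y ↔ V)) ∨ (V ↔ X))) ∨ ¬(Y ∨ (W → X))) ↔ ((X → V) ↔ Y) = F ↔ T = F

F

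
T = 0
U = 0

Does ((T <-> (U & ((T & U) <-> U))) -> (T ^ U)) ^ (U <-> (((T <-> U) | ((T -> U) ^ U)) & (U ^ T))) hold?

1

T & U = 0 & 0 = 0
(T & U) <-> U = 0 <-> 0 = 1
U & ((T & U) <-> U) = 0 & 1 = 0
T <-> (U & ((T & U) <-> U)) = 0 <-> 0 = 1
T ^ U = 0 ^ 0 = 0
(T <-> (U & ((T & U) <-> U))) -> (T ^ U) = 1 -> 0 = 0
T <-> U = 0 <-> 0 = 1
T -> U = 0 -> 0 = 1
(T -> U) ^ U = 1 ^ 0 = 1
(T <-> U) | ((T -> U) ^ U) = 1 | 1 = 1
U ^ T = 0 ^ 0 = 0
((T <-> U) | ((T -> U) ^ U)) & (U ^ T) = 1 & 0 = 0
U <-> (((T <-> U) | ((T -> U) ^ U)) & (U ^ T)) = 0 <-> 0 = 1
((T <-> (U & ((T & U) <-> U))) -> (T ^ U)) ^ (U <-> (((T <-> U) | ((T -> U) ^ U)) & (U ^ T))) = 0 ^ 1 = 1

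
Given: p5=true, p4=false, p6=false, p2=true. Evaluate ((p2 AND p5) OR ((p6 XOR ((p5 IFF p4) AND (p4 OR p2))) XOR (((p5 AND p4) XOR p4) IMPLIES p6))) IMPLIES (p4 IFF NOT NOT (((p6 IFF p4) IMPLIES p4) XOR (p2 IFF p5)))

p2 AND p5 = true AND true = true
p5 IFF p4 = true IFF false = false
p4 OR p2 = false OR true = true
(p5 IFF p4) AND (p4 OR p2) = false AND true = false
p6 XOR ((p5 IFF p4) AND (p4 OR p2)) = false XOR false = false
p5 AND p4 = true AND false = false
(p5 AND p4) XOR p4 = false XOR false = false
((p5 AND p4) XOR p4) IMPLIES p6 = false IMPLIES false = true
(p6 XOR ((p5 IFF p4) AND (p4 OR p2))) XOR (((p5 AND p4) XOR p4) IMPLIES p6) = false XOR true = true
(p2 AND p5) OR ((p6 XOR ((p5 IFF p4) AND (p4 OR p2))) XOR (((p5 AND p4) XOR p4) IMPLIES p6)) = true OR true = true
p6 IFF p4 = false IFF false = true
(p6 IFF p4) IMPLIES p4 = true IMPLIES false = false
p2 IFF p5 = true IFF true = true
((p6 IFF p4) IMPLIES p4) XOR (p2 IFF p5) = false XOR true = true
NOT (((p6 IFF p4) IMPLIES p4) XOR (p2 IFF p5)) = NOT true = false
NOT NOT (((p6 IFF p4) IMPLIES p4) XOR (p2 IFF p5)) = NOT false = true
p4 IFF NOT NOT (((p6 IFF p4) IMPLIES p4) XOR (p2 IFF p5)) = false IFF true = false
((p2 AND p5) OR ((p6 XOR ((p5 IFF p4) AND (p4 OR p2))) XOR (((p5 AND p4) XOR p4) IMPLIES p6))) IMPLIES (p4 IFF NOT NOT (((p6 IFF p4) IMPLIES p4) XOR (p2 IFF p5))) = true IMPLIES false = false

false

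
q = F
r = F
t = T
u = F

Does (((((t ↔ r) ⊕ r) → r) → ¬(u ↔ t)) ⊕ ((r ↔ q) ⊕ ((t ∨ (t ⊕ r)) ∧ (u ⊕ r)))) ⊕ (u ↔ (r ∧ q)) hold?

T

Substituting q=F, r=F, t=T, u=F:
t ↔ r = T ↔ F = F
(t ↔ r) ⊕ r = F ⊕ F = F
((t ↔ r) ⊕ r) → r = F → F = T
u ↔ t = F ↔ T = F
¬(u ↔ t) = ¬F = T
(((t ↔ r) ⊕ r) → r) → ¬(u ↔ t) = T → T = T
r ↔ q = F ↔ F = T
t ⊕ r = T ⊕ F = T
t ∨ (t ⊕ r) = T ∨ T = T
u ⊕ r = F ⊕ F = F
(t ∨ (t ⊕ r)) ∧ (u ⊕ r) = T ∧ F = F
(r ↔ q) ⊕ ((t ∨ (t ⊕ r)) ∧ (u ⊕ r)) = T ⊕ F = T
((((t ↔ r) ⊕ r) → r) → ¬(u ↔ t)) ⊕ ((r ↔ q) ⊕ ((t ∨ (t ⊕ r)) ∧ (u ⊕ r))) = T ⊕ T = F
r ∧ q = F ∧ F = F
u ↔ (r ∧ q) = F ↔ F = T
(((((t ↔ r) ⊕ r) → r) → ¬(u ↔ t)) ⊕ ((r ↔ q) ⊕ ((t ∨ (t ⊕ r)) ∧ (u ⊕ r)))) ⊕ (u ↔ (r ∧ q)) = F ⊕ T = T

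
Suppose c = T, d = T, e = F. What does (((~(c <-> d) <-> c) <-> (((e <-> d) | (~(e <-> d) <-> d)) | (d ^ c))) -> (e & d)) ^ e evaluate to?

T

Substituting c=T, d=T, e=F:
c <-> d = T <-> T = T
~(c <-> d) = ~T = F
~(c <-> d) <-> c = F <-> T = F
e <-> d = F <-> T = F
e <-> d = F <-> T = F
~(e <-> d) = ~F = T
~(e <-> d) <-> d = T <-> T = T
(e <-> d) | (~(e <-> d) <-> d) = F | T = T
d ^ c = T ^ T = F
((e <-> d) | (~(e <-> d) <-> d)) | (d ^ c) = T | F = T
(~(c <-> d) <-> c) <-> (((e <-> d) | (~(e <-> d) <-> d)) | (d ^ c)) = F <-> T = F
e & d = F & T = F
((~(c <-> d) <-> c) <-> (((e <-> d) | (~(e <-> d) <-> d)) | (d ^ c))) -> (e & d) = F -> F = T
(((~(c <-> d) <-> c) <-> (((e <-> d) | (~(e <-> d) <-> d)) | (d ^ c))) -> (e & d)) ^ e = T ^ F = T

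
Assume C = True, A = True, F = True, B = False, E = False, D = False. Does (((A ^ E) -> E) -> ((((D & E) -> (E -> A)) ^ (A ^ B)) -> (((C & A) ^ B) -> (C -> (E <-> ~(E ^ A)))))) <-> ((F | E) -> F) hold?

A ^ E = True ^ False = True
(A ^ E) -> E = True -> False = False
D & E = False & False = False
E -> A = False -> True = True
(D & E) -> (E -> A) = False -> True = True
A ^ B = True ^ False = True
((D & E) -> (E -> A)) ^ (A ^ B) = True ^ True = False
C & A = True & True = True
(C & A) ^ B = True ^ False = True
E ^ A = False ^ True = True
~(E ^ A) = ~True = False
E <-> ~(E ^ A) = False <-> False = True
C -> (E <-> ~(E ^ A)) = True -> True = True
((C & A) ^ B) -> (C -> (E <-> ~(E ^ A))) = True -> True = True
(((D & E) -> (E -> A)) ^ (A ^ B)) -> (((C & A) ^ B) -> (C -> (E <-> ~(E ^ A)))) = False -> True = True
((A ^ E) -> E) -> ((((D & E) -> (E -> A)) ^ (A ^ B)) -> (((C & A) ^ B) -> (C -> (E <-> ~(E ^ A))))) = False -> True = True
F | E = True | False = True
(F | E) -> F = True -> True = True
(((A ^ E) -> E) -> ((((D & E) -> (E -> A)) ^ (A ^ B)) -> (((C & A) ^ B) -> (C -> (E <-> ~(E ^ A)))))) <-> ((F | E) -> F) = True <-> True = True

True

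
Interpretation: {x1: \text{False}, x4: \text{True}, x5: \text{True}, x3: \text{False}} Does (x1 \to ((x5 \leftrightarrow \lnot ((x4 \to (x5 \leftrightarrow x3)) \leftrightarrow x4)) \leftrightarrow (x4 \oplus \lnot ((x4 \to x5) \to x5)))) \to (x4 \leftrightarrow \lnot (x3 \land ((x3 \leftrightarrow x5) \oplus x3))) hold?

Substituting x1=\text{False}, x4=\text{True}, x5=\text{True}, x3=\text{False}:
x5 \leftrightarrow x3 = \text{True} \leftrightarrow \text{False} = \text{False}
x4 \to (x5 \leftrightarrow x3) = \text{True} \to \text{False} = \text{False}
(x4 \to (x5 \leftrightarrow x3)) \leftrightarrow x4 = \text{False} \leftrightarrow \text{True} = \text{False}
\lnot ((x4 \to (x5 \leftrightarrow x3)) \leftrightarrow x4) = \lnot \text{False} = \text{True}
x5 \leftrightarrow \lnot ((x4 \to (x5 \leftrightarrow x3)) \leftrightarrow x4) = \text{True} \leftrightarrow \text{True} = \text{True}
x4 \to x5 = \text{True} \to \text{True} = \text{True}
(x4 \to x5) \to x5 = \text{True} \to \text{True} = \text{True}
\lnot ((x4 \to x5) \to x5) = \lnot \text{True} = \text{False}
x4 \oplus \lnot ((x4 \to x5) \to x5) = \text{True} \oplus \text{False} = \text{True}
(x5 \leftrightarrow \lnot ((x4 \to (x5 \leftrightarrow x3)) \leftrightarrow x4)) \leftrightarrow (x4 \oplus \lnot ((x4 \to x5) \to x5)) = \text{True} \leftrightarrow \text{True} = \text{True}
x1 \to ((x5 \leftrightarrow \lnot ((x4 \to (x5 \leftrightarrow x3)) \leftrightarrow x4)) \leftrightarrow (x4 \oplus \lnot ((x4 \to x5) \to x5))) = \text{False} \to \text{True} = \text{True}
x3 \leftrightarrow x5 = \text{False} \leftrightarrow \text{True} = \text{False}
(x3 \leftrightarrow x5) \oplus x3 = \text{False} \oplus \text{False} = \text{False}
x3 \land ((x3 \leftrightarrow x5) \oplus x3) = \text{False} \land \text{False} = \text{False}
\lnot (x3 \land ((x3 \leftrightarrow x5) \oplus x3)) = \lnot \text{False} = \text{True}
x4 \leftrightarrow \lnot (x3 \land ((x3 \leftrightarrow x5) \oplus x3)) = \text{True} \leftrightarrow \text{True} = \text{True}
(x1 \to ((x5 \leftrightarrow \lnot ((x4 \to (x5 \leftrightarrow x3)) \leftrightarrow x4)) \leftrightarrow (x4 \oplus \lnot ((x4 \to x5) \to x5)))) \to (x4 \leftrightarrow \lnot (x3 \land ((x3 \leftrightarrow x5) \oplus x3))) = \text{True} \to \text{True} = \text{True}

\text{True}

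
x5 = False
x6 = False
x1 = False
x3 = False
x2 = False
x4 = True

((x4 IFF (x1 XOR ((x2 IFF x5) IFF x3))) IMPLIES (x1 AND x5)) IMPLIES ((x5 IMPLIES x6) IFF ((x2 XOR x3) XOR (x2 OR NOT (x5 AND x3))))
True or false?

True

x2 IFF x5 = False IFF False = True
(x2 IFF x5) IFF x3 = True IFF False = False
x1 XOR ((x2 IFF x5) IFF x3) = False XOR False = False
x4 IFF (x1 XOR ((x2 IFF x5) IFF x3)) = True IFF False = False
x1 AND x5 = False AND False = False
(x4 IFF (x1 XOR ((x2 IFF x5) IFF x3))) IMPLIES (x1 AND x5) = False IMPLIES False = True
x5 IMPLIES x6 = False IMPLIES False = True
x2 XOR x3 = False XOR False = False
x5 AND x3 = False AND False = False
NOT (x5 AND x3) = NOT False = True
x2 OR NOT (x5 AND x3) = False OR True = True
(x2 XOR x3) XOR (x2 OR NOT (x5 AND x3)) = False XOR True = True
(x5 IMPLIES x6) IFF ((x2 XOR x3) XOR (x2 OR NOT (x5 AND x3))) = True IFF True = True
((x4 IFF (x1 XOR ((x2 IFF x5) IFF x3))) IMPLIES (x1 AND x5)) IMPLIES ((x5 IMPLIES x6) IFF ((x2 XOR x3) XOR (x2 OR NOT (x5 AND x3)))) = True IMPLIES True = True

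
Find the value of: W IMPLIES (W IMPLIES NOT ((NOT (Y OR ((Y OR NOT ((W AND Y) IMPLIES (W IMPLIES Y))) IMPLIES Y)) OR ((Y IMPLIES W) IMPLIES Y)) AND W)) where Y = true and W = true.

Substituting Y=true, W=true:
W AND Y = true AND true = true
W IMPLIES Y = true IMPLIES true = true
(W AND Y) IMPLIES (W IMPLIES Y) = true IMPLIES true = true
NOT ((W AND Y) IMPLIES (W IMPLIES Y)) = NOT true = false
Y OR NOT ((W AND Y) IMPLIES (W IMPLIES Y)) = true OR false = true
(Y OR NOT ((W AND Y) IMPLIES (W IMPLIES Y))) IMPLIES Y = true IMPLIES true = true
Y OR ((Y OR NOT ((W AND Y) IMPLIES (W IMPLIES Y))) IMPLIES Y) = true OR true = true
NOT (Y OR ((Y OR NOT ((W AND Y) IMPLIES (W IMPLIES Y))) IMPLIES Y)) = NOT true = false
Y IMPLIES W = true IMPLIES true = true
(Y IMPLIES W) IMPLIES Y = true IMPLIES true = true
NOT (Y OR ((Y OR NOT ((W AND Y) IMPLIES (W IMPLIES Y))) IMPLIES Y)) OR ((Y IMPLIES W) IMPLIES Y) = false OR true = true
(NOT (Y OR ((Y OR NOT ((W AND Y) IMPLIES (W IMPLIES Y))) IMPLIES Y)) OR ((Y IMPLIES W) IMPLIES Y)) AND W = true AND true = true
NOT ((NOT (Y OR ((Y OR NOT ((W AND Y) IMPLIES (W IMPLIES Y))) IMPLIES Y)) OR ((Y IMPLIES W) IMPLIES Y)) AND W) = NOT true = false
W IMPLIES NOT ((NOT (Y OR ((Y OR NOT ((W AND Y) IMPLIES (W IMPLIES Y))) IMPLIES Y)) OR ((Y IMPLIES W) IMPLIES Y)) AND W) = true IMPLIES false = false
W IMPLIES (W IMPLIES NOT ((NOT (Y OR ((Y OR NOT ((W AND Y) IMPLIES (W IMPLIES Y))) IMPLIES Y)) OR ((Y IMPLIES W) IMPLIES Y)) AND W)) = true IMPLIES false = false

false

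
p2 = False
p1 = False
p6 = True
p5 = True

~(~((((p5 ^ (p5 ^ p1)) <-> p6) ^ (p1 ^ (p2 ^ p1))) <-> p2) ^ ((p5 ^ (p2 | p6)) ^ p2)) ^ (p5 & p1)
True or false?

True

p5 ^ p1 = True ^ False = True
p5 ^ (p5 ^ p1) = True ^ True = False
(p5 ^ (p5 ^ p1)) <-> p6 = False <-> True = False
p2 ^ p1 = False ^ False = False
p1 ^ (p2 ^ p1) = False ^ False = False
((p5 ^ (p5 ^ p1)) <-> p6) ^ (p1 ^ (p2 ^ p1)) = False ^ False = False
(((p5 ^ (p5 ^ p1)) <-> p6) ^ (p1 ^ (p2 ^ p1))) <-> p2 = False <-> False = True
~((((p5 ^ (p5 ^ p1)) <-> p6) ^ (p1 ^ (p2 ^ p1))) <-> p2) = ~True = False
p2 | p6 = False | True = True
p5 ^ (p2 | p6) = True ^ True = False
(p5 ^ (p2 | p6)) ^ p2 = False ^ False = False
~((((p5 ^ (p5 ^ p1)) <-> p6) ^ (p1 ^ (p2 ^ p1))) <-> p2) ^ ((p5 ^ (p2 | p6)) ^ p2) = False ^ False = False
~(~((((p5 ^ (p5 ^ p1)) <-> p6) ^ (p1 ^ (p2 ^ p1))) <-> p2) ^ ((p5 ^ (p2 | p6)) ^ p2)) = ~False = True
p5 & p1 = True & False = False
~(~((((p5 ^ (p5 ^ p1)) <-> p6) ^ (p1 ^ (p2 ^ p1))) <-> p2) ^ ((p5 ^ (p2 | p6)) ^ p2)) ^ (p5 & p1) = True ^ False = True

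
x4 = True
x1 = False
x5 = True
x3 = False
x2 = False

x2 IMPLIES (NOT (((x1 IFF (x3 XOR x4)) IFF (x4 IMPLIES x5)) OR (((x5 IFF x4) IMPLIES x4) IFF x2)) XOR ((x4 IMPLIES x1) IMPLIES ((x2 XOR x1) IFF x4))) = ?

x3 XOR x4 = False XOR True = True
x1 IFF (x3 XOR x4) = False IFF True = False
x4 IMPLIES x5 = True IMPLIES True = True
(x1 IFF (x3 XOR x4)) IFF (x4 IMPLIES x5) = False IFF True = False
x5 IFF x4 = True IFF True = True
(x5 IFF x4) IMPLIES x4 = True IMPLIES True = True
((x5 IFF x4) IMPLIES x4) IFF x2 = True IFF False = False
((x1 IFF (x3 XOR x4)) IFF (x4 IMPLIES x5)) OR (((x5 IFF x4) IMPLIES x4) IFF x2) = False OR False = False
NOT (((x1 IFF (x3 XOR x4)) IFF (x4 IMPLIES x5)) OR (((x5 IFF x4) IMPLIES x4) IFF x2)) = NOT False = True
x4 IMPLIES x1 = True IMPLIES False = False
x2 XOR x1 = False XOR False = False
(x2 XOR x1) IFF x4 = False IFF True = False
(x4 IMPLIES x1) IMPLIES ((x2 XOR x1) IFF x4) = False IMPLIES False = True
NOT (((x1 IFF (x3 XOR x4)) IFF (x4 IMPLIES x5)) OR (((x5 IFF x4) IMPLIES x4) IFF x2)) XOR ((x4 IMPLIES x1) IMPLIES ((x2 XOR x1) IFF x4)) = True XOR True = False
x2 IMPLIES (NOT (((x1 IFF (x3 XOR x4)) IFF (x4 IMPLIES x5)) OR (((x5 IFF x4) IMPLIES x4) IFF x2)) XOR ((x4 IMPLIES x1) IMPLIES ((x2 XOR x1) IFF x4))) = False IMPLIES False = True

True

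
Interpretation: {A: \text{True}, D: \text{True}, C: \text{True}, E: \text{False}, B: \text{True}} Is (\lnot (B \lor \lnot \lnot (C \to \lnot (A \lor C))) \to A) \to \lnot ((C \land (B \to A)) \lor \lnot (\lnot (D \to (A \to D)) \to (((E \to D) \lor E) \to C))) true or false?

Substituting A=\text{True}, D=\text{True}, C=\text{True}, E=\text{False}, B=\text{True}:
A \lor C = \text{True} \lor \text{True} = \text{True}
\lnot (A \lor C) = \lnot \text{True} = \text{False}
C \to \lnot (A \lor C) = \text{True} \to \text{False} = \text{False}
\lnot (C \to \lnot (A \lor C)) = \lnot \text{False} = \text{True}
\lnot \lnot (C \to \lnot (A \lor C)) = \lnot \text{True} = \text{False}
B \lor \lnot \lnot (C \to \lnot (A \lor C)) = \text{True} \lor \text{False} = \text{True}
\lnot (B \lor \lnot \lnot (C \to \lnot (A \lor C))) = \lnot \text{True} = \text{False}
\lnot (B \lor \lnot \lnot (C \to \lnot (A \lor C))) \to A = \text{False} \to \text{True} = \text{True}
B \to A = \text{True} \to \text{True} = \text{True}
C \land (B \to A) = \text{True} \land \text{True} = \text{True}
A \to D = \text{True} \to \text{True} = \text{True}
D \to (A \to D) = \text{True} \to \text{True} = \text{True}
\lnot (D \to (A \to D)) = \lnot \text{True} = \text{False}
E \to D = \text{False} \to \text{True} = \text{True}
(E \to D) \lor E = \text{True} \lor \text{False} = \text{True}
((E \to D) \lor E) \to C = \text{True} \to \text{True} = \text{True}
\lnot (D \to (A \to D)) \to (((E \to D) \lor E) \to C) = \text{False} \to \text{True} = \text{True}
\lnot (\lnot (D \to (A \to D)) \to (((E \to D) \lor E) \to C)) = \lnot \text{True} = \text{False}
(C \land (B \to A)) \lor \lnot (\lnot (D \to (A \to D)) \to (((E \to D) \lor E) \to C)) = \text{True} \lor \text{False} = \text{True}
\lnot ((C \land (B \to A)) \lor \lnot (\lnot (D \to (A \to D)) \to (((E \to D) \lor E) \to C))) = \lnot \text{True} = \text{False}
(\lnot (B \lor \lnot \lnot (C \to \lnot (A \lor C))) \to A) \to \lnot ((C \land (B \to A)) \lor \lnot (\lnot (D \to (A \to D)) \to (((E \to D) \lor E) \to C))) = \text{True} \to \text{False} = \text{False}

\text{False}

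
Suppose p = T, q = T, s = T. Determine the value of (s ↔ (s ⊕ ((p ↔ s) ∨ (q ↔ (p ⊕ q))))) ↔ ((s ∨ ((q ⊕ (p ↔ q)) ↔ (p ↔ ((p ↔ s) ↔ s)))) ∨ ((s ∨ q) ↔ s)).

Substituting p=T, q=T, s=T:
p ↔ s = T ↔ T = T
p ⊕ q = T ⊕ T = F
q ↔ (p ⊕ q) = T ↔ F = F
(p ↔ s) ∨ (q ↔ (p ⊕ q)) = T ∨ F = T
s ⊕ ((p ↔ s) ∨ (q ↔ (p ⊕ q))) = T ⊕ T = F
s ↔ (s ⊕ ((p ↔ s) ∨ (q ↔ (p ⊕ q)))) = T ↔ F = F
p ↔ q = T ↔ T = T
q ⊕ (p ↔ q) = T ⊕ T = F
p ↔ s = T ↔ T = T
(p ↔ s) ↔ s = T ↔ T = T
p ↔ ((p ↔ s) ↔ s) = T ↔ T = T
(q ⊕ (p ↔ q)) ↔ (p ↔ ((p ↔ s) ↔ s)) = F ↔ T = F
s ∨ ((q ⊕ (p ↔ q)) ↔ (p ↔ ((p ↔ s) ↔ s))) = T ∨ F = T
s ∨ q = T ∨ T = T
(s ∨ q) ↔ s = T ↔ T = T
(s ∨ ((q ⊕ (p ↔ q)) ↔ (p ↔ ((p ↔ s) ↔ s)))) ∨ ((s ∨ q) ↔ s) = T ∨ T = T
(s ↔ (s ⊕ ((p ↔ s) ∨ (q ↔ (p ⊕ q))))) ↔ ((s ∨ ((q ⊕ (p ↔ q)) ↔ (p ↔ ((p ↔ s) ↔ s)))) ∨ ((s ∨ q) ↔ s)) = F ↔ T = F

F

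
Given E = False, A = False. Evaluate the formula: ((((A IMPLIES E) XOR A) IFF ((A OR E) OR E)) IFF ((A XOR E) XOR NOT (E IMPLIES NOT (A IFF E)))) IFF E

A IMPLIES E = False IMPLIES False = True
(A IMPLIES E) XOR A = True XOR False = True
A OR E = False OR False = False
(A OR E) OR E = False OR False = False
((A IMPLIES E) XOR A) IFF ((A OR E) OR E) = True IFF False = False
A XOR E = False XOR False = False
A IFF E = False IFF False = True
NOT (A IFF E) = NOT True = False
E IMPLIES NOT (A IFF E) = False IMPLIES False = True
NOT (E IMPLIES NOT (A IFF E)) = NOT True = False
(A XOR E) XOR NOT (E IMPLIES NOT (A IFF E)) = False XOR False = False
(((A IMPLIES E) XOR A) IFF ((A OR E) OR E)) IFF ((A XOR E) XOR NOT (E IMPLIES NOT (A IFF E))) = False IFF False = True
((((A IMPLIES E) XOR A) IFF ((A OR E) OR E)) IFF ((A XOR E) XOR NOT (E IMPLIES NOT (A IFF E)))) IFF E = True IFF False = False

False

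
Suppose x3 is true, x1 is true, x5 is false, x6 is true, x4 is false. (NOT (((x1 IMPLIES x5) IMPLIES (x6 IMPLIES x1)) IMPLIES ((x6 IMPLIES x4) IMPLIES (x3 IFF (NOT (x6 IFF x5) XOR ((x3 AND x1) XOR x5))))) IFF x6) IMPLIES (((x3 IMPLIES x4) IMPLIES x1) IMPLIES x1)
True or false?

x1 IMPLIES x5 = T IMPLIES F = F
x6 IMPLIES x1 = T IMPLIES T = T
(x1 IMPLIES x5) IMPLIES (x6 IMPLIES x1) = F IMPLIES T = T
x6 IMPLIES x4 = T IMPLIES F = F
x6 IFF x5 = T IFF F = F
NOT (x6 IFF x5) = NOT F = T
x3 AND x1 = T AND T = T
(x3 AND x1) XOR x5 = T XOR F = T
NOT (x6 IFF x5) XOR ((x3 AND x1) XOR x5) = T XOR T = F
x3 IFF (NOT (x6 IFF x5) XOR ((x3 AND x1) XOR x5)) = T IFF F = F
(x6 IMPLIES x4) IMPLIES (x3 IFF (NOT (x6 IFF x5) XOR ((x3 AND x1) XOR x5))) = F IMPLIES F = T
((x1 IMPLIES x5) IMPLIES (x6 IMPLIES x1)) IMPLIES ((x6 IMPLIES x4) IMPLIES (x3 IFF (NOT (x6 IFF x5) XOR ((x3 AND x1) XOR x5)))) = T IMPLIES T = T
NOT (((x1 IMPLIES x5) IMPLIES (x6 IMPLIES x1)) IMPLIES ((x6 IMPLIES x4) IMPLIES (x3 IFF (NOT (x6 IFF x5) XOR ((x3 AND x1) XOR x5))))) = NOT T = F
NOT (((x1 IMPLIES x5) IMPLIES (x6 IMPLIES x1)) IMPLIES ((x6 IMPLIES x4) IMPLIES (x3 IFF (NOT (x6 IFF x5) XOR ((x3 AND x1) XOR x5))))) IFF x6 = F IFF T = F
x3 IMPLIES x4 = T IMPLIES F = F
(x3 IMPLIES x4) IMPLIES x1 = F IMPLIES T = T
((x3 IMPLIES x4) IMPLIES x1) IMPLIES x1 = T IMPLIES T = T
(NOT (((x1 IMPLIES x5) IMPLIES (x6 IMPLIES x1)) IMPLIES ((x6 IMPLIES x4) IMPLIES (x3 IFF (NOT (x6 IFF x5) XOR ((x3 AND x1) XOR x5))))) IFF x6) IMPLIES (((x3 IMPLIES x4) IMPLIES x1) IMPLIES x1) = F IMPLIES T = T

T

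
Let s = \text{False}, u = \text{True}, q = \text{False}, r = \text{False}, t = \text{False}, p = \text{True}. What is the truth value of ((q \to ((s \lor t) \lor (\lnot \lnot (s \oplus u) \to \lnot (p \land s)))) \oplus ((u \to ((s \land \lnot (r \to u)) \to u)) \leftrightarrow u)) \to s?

Substituting s=\text{False}, u=\text{True}, q=\text{False}, r=\text{False}, t=\text{False}, p=\text{True}:
s \lor t = \text{False} \lor \text{False} = \text{False}
s \oplus u = \text{False} \oplus \text{True} = \text{True}
\lnot (s \oplus u) = \lnot \text{True} = \text{False}
\lnot \lnot (s \oplus u) = \lnot \text{False} = \text{True}
p \land s = \text{True} \land \text{False} = \text{False}
\lnot (p \land s) = \lnot \text{False} = \text{True}
\lnot \lnot (s \oplus u) \to \lnot (p \land s) = \text{True} \to \text{True} = \text{True}
(s \lor t) \lor (\lnot \lnot (s \oplus u) \to \lnot (p \land s)) = \text{False} \lor \text{True} = \text{True}
q \to ((s \lor t) \lor (\lnot \lnot (s \oplus u) \to \lnot (p \land s))) = \text{False} \to \text{True} = \text{True}
r \to u = \text{False} \to \text{True} = \text{True}
\lnot (r \to u) = \lnot \text{True} = \text{False}
s \land \lnot (r \to u) = \text{False} \land \text{False} = \text{False}
(s \land \lnot (r \to u)) \to u = \text{False} \to \text{True} = \text{True}
u \to ((s \land \lnot (r \to u)) \to u) = \text{True} \to \text{True} = \text{True}
(u \to ((s \land \lnot (r \to u)) \to u)) \leftrightarrow u = \text{True} \leftrightarrow \text{True} = \text{True}
(q \to ((s \lor t) \lor (\lnot \lnot (s \oplus u) \to \lnot (p \land s)))) \oplus ((u \to ((s \land \lnot (r \to u)) \to u)) \leftrightarrow u) = \text{True} \oplus \text{True} = \text{False}
((q \to ((s \lor t) \lor (\lnot \lnot (s \oplus u) \to \lnot (p \land s)))) \oplus ((u \to ((s \land \lnot (r \to u)) \to u)) \leftrightarrow u)) \to s = \text{False} \to \text{False} = \text{True}

\text{True}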